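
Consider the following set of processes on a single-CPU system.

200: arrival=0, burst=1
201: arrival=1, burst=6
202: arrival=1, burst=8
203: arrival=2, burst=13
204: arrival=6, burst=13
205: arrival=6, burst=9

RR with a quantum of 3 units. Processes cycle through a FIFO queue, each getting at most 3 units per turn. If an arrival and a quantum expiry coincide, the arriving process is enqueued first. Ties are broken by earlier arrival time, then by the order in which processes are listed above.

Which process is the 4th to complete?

205

Gantt: | 200 0-1 | 201 1-4 | 202 4-7 | 203 7-10 | 201 10-13 | 204 13-16 | 205 16-19 | 202 19-22 | 203 22-25 | 204 25-28 | 205 28-31 | 202 31-33 | 203 33-36 | 204 36-39 | 205 39-42 | 203 42-45 | 204 45-48 | 203 48-49 | 204 49-50 |
Completion: 200=1  201=13  202=33  203=49  204=50  205=42
Finish order: 200 → 201 → 202 → 205 → 203 → 204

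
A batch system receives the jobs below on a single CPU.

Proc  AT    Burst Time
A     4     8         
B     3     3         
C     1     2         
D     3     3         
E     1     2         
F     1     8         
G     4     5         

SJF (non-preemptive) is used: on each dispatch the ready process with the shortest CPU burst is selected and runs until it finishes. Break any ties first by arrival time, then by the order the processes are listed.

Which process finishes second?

E

Gantt: | idle 0-1 | C 1-3 | E 3-5 | B 5-8 | D 8-11 | G 11-16 | F 16-24 | A 24-32 |
Completion: A=32  B=8  C=3  D=11  E=5  F=24  G=16
Turnaround (C−A): A=28  B=5  C=2  D=8  E=4  F=23  G=12
Finish order: C → E → B → D → G → F → A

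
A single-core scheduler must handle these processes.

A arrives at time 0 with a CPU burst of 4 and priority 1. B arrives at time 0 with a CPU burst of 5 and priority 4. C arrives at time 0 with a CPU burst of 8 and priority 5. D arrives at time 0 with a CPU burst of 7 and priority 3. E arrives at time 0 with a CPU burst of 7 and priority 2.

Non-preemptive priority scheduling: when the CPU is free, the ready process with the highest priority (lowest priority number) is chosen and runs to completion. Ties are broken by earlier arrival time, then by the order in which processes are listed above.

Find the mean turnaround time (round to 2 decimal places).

17.40

Gantt: | A 0-4 | E 4-11 | D 11-18 | B 18-23 | C 23-31 |
Completion: A=4  B=23  C=31  D=18  E=11
Turnaround (C−A): A=4  B=23  C=31  D=18  E=11
Turnaround times: A=4, B=23, C=31, D=18, E=11
Average turnaround = (4+23+31+18+11) / 5 = 87/5 = 17.40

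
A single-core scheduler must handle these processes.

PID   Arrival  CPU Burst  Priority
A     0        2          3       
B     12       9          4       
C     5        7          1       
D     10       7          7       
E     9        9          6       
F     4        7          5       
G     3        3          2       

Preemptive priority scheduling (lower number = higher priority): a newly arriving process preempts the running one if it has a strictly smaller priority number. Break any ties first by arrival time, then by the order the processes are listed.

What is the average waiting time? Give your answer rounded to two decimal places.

10.57

Schedule: | A 0-2 | idle 2-3 | G 3-5 | C 5-12 | G 12-13 | B 13-22 | F 22-29 | E 29-38 | D 38-45 |
Completion: A=2  B=22  C=12  D=45  E=38  F=29  G=13
Waiting times: A=0, B=1, C=0, D=28, E=20, F=18, G=7
Average waiting = (0+1+0+28+20+18+7) / 7 = 74/7 = 10.57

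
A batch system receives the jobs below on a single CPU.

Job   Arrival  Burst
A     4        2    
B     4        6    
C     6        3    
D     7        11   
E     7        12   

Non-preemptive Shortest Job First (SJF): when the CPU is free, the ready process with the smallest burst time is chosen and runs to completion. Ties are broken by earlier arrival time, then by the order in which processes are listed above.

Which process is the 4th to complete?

D

Schedule: | idle 0-4 | A 4-6 | C 6-9 | B 9-15 | D 15-26 | E 26-38 |
Completion: A=6  B=15  C=9  D=26  E=38
Finish order: A → C → B → D → E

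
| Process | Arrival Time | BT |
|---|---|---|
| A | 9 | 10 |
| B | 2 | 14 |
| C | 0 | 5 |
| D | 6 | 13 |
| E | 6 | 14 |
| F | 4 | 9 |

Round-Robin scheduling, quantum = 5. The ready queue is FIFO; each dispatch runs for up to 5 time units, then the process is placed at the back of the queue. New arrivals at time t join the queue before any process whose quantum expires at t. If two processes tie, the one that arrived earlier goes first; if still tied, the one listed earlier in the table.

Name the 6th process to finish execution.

Schedule: | C 0-5 | B 5-10 | F 10-15 | D 15-20 | E 20-25 | A 25-30 | B 30-35 | F 35-39 | D 39-44 | E 44-49 | A 49-54 | B 54-58 | D 58-61 | E 61-65 |
Completion: A=54  B=58  C=5  D=61  E=65  F=39
Finish order: C → F → A → B → D → E

E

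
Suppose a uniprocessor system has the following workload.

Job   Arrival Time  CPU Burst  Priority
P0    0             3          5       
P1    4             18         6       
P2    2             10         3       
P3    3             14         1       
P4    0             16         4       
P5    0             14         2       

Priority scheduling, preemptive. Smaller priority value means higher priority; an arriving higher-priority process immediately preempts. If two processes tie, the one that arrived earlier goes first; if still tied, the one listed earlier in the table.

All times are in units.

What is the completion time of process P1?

75

Timeline: | P5 0-3 | P3 3-17 | P5 17-28 | P2 28-38 | P4 38-54 | P0 54-57 | P1 57-75 |
Completion: P0=57  P1=75  P2=38  P3=17  P4=54  P5=28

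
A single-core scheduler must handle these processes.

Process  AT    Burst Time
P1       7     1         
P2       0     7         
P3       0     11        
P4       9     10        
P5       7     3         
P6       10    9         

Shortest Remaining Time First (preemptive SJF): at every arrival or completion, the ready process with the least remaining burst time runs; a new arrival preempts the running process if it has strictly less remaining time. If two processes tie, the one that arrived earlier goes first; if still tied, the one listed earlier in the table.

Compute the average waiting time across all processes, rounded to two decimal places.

Gantt: | P2 0-7 | P1 7-8 | P5 8-11 | P6 11-20 | P4 20-30 | P3 30-41 |
Completion: P1=8  P2=7  P3=41  P4=30  P5=11  P6=20
Turnaround (C−A): P1=1  P2=7  P3=41  P4=21  P5=4  P6=10
Waiting times: P1=0, P2=0, P3=30, P4=11, P5=1, P6=1
Average waiting = (0+0+30+11+1+1) / 6 = 43/6 = 7.17

7.17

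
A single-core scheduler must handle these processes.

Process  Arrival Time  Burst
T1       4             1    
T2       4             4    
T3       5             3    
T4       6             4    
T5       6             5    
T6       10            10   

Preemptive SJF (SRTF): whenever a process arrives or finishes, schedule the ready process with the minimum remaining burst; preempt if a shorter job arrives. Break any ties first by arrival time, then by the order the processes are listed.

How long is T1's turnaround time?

1

Schedule: | idle 0-4 | T1 4-5 | T3 5-8 | T2 8-12 | T4 12-16 | T5 16-21 | T6 21-31 |
Completion: T1=5  T2=12  T3=8  T4=16  T5=21  T6=31
Turnaround(T1) = completion − arrival = 5 − 4 = 1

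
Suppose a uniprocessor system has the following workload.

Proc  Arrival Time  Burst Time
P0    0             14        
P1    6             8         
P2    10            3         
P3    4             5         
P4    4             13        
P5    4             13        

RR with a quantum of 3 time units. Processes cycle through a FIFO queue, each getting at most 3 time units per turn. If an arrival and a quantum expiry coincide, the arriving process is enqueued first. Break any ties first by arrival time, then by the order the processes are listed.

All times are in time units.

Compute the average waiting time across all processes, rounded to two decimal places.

28.33

Schedule: | P0 0-6 | P3 6-9 | P4 9-12 | P5 12-15 | P1 15-18 | P0 18-21 | P3 21-23 | P2 23-26 | P4 26-29 | P5 29-32 | P1 32-35 | P0 35-38 | P4 38-41 | P5 41-44 | P1 44-46 | P0 46-48 | P4 48-51 | P5 51-54 | P4 54-55 | P5 55-56 |
Completion: P0=48  P1=46  P2=26  P3=23  P4=55  P5=56
Turnaround (C−A): P0=48  P1=40  P2=16  P3=19  P4=51  P5=52
Waiting times: P0=34, P1=32, P2=13, P3=14, P4=38, P5=39
Average waiting = (34+32+13+14+38+39) / 6 = 170/6 = 28.33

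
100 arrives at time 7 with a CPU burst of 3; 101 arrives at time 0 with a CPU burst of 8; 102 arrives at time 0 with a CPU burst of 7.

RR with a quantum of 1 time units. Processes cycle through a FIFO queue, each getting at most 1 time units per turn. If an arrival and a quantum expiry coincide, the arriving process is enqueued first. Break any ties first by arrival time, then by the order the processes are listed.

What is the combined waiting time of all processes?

Schedule: | 101 0-1 | 102 1-2 | 101 2-3 | 102 3-4 | 101 4-5 | 102 5-6 | 101 6-7 | 102 7-8 | 100 8-9 | 101 9-10 | 102 10-11 | 100 11-12 | 101 12-13 | 102 13-14 | 100 14-15 | 101 15-16 | 102 16-17 | 101 17-18 |
Completion: 100=15  101=18  102=17
Waiting = turnaround − burst: 100=5, 101=10, 102=10
Total waiting = 5 + 10 + 10 = 25

25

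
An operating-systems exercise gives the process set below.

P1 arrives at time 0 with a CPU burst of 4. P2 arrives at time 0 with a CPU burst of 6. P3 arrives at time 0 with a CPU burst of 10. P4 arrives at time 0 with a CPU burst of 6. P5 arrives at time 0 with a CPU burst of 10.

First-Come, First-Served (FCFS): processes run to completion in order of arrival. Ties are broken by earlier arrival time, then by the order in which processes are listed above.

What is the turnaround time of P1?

4

Timeline: | P1 0-4 | P2 4-10 | P3 10-20 | P4 20-26 | P5 26-36 |
Completion: P1=4  P2=10  P3=20  P4=26  P5=36
Turnaround (C−A): P1=4  P2=10  P3=20  P4=26  P5=36
Turnaround(P1) = completion − arrival = 4 − 0 = 4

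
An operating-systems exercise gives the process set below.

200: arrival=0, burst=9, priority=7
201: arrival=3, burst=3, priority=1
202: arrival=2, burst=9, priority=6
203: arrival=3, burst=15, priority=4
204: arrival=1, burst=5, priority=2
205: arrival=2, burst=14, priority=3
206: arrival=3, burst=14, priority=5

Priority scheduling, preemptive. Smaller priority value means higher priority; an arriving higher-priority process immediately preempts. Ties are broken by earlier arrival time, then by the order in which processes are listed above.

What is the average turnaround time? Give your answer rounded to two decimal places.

Timeline: | 200 0-1 | 204 1-3 | 201 3-6 | 204 6-9 | 205 9-23 | 203 23-38 | 206 38-52 | 202 52-61 | 200 61-69 |
Completion: 200=69  201=6  202=61  203=38  204=9  205=23  206=52
Turnaround (C−A): 200=69  201=3  202=59  203=35  204=8  205=21  206=49
Turnaround times: 200=69, 201=3, 202=59, 203=35, 204=8, 205=21, 206=49
Average turnaround = (69+3+59+35+8+21+49) / 7 = 244/7 = 34.86

34.86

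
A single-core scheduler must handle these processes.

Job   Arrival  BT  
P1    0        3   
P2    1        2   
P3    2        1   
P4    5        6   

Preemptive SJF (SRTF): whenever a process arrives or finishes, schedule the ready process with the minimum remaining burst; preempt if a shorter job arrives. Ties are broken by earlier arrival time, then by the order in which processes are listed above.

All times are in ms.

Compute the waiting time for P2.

3

Gantt: | P1 0-3 | P3 3-4 | P2 4-6 | P4 6-12 |
Completion: P1=3  P2=6  P3=4  P4=12
Waiting(P2) = turnaround − burst = 5 − 2 = 3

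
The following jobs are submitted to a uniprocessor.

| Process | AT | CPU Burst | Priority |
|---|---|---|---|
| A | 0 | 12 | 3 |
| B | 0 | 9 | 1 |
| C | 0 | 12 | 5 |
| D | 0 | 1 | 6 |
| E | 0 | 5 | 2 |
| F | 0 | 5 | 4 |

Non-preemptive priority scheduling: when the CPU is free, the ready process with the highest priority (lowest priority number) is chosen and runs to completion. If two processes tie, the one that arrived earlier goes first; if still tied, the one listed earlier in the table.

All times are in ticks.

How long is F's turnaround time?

Schedule: | B 0-9 | E 9-14 | A 14-26 | F 26-31 | C 31-43 | D 43-44 |
Completion: A=26  B=9  C=43  D=44  E=14  F=31
Turnaround(F) = completion − arrival = 31 − 0 = 31

31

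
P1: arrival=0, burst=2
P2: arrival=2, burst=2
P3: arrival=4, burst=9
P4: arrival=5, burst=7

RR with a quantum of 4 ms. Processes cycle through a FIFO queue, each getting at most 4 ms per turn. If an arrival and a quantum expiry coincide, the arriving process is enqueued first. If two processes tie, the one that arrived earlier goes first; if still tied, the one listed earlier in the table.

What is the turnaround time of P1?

Timeline: | P1 0-2 | P2 2-4 | P3 4-8 | P4 8-12 | P3 12-16 | P4 16-19 | P3 19-20 |
Completion: P1=2  P2=4  P3=20  P4=19
Turnaround (C−A): P1=2  P2=2  P3=16  P4=14
Turnaround(P1) = completion − arrival = 2 − 0 = 2

2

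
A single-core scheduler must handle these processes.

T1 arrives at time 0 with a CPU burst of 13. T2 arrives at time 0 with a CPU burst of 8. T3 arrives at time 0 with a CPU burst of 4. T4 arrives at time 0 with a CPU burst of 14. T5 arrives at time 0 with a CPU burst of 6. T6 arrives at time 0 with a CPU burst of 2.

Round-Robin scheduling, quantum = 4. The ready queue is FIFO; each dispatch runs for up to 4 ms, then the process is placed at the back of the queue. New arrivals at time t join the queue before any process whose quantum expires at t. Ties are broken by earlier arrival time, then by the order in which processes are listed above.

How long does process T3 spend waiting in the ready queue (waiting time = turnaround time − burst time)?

8

Gantt: | T1 0-4 | T2 4-8 | T3 8-12 | T4 12-16 | T5 16-20 | T6 20-22 | T1 22-26 | T2 26-30 | T4 30-34 | T5 34-36 | T1 36-40 | T4 40-44 | T1 44-45 | T4 45-47 |
Completion: T1=45  T2=30  T3=12  T4=47  T5=36  T6=22
Waiting(T3) = turnaround − burst = 12 − 4 = 8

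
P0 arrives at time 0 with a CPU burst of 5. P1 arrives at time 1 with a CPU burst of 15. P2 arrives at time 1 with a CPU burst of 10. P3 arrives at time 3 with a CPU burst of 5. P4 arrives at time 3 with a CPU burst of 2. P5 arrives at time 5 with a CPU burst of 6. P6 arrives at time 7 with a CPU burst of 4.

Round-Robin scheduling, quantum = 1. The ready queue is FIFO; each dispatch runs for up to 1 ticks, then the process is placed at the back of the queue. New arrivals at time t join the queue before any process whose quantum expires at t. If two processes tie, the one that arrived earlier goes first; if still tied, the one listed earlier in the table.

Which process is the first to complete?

P4

Schedule: | P0 0-1 | P1 1-2 | P2 2-3 | P0 3-4 | P1 4-5 | P3 5-6 | P4 6-7 | P2 7-8 | P0 8-9 | P5 9-10 | P1 10-11 | P3 11-12 | P6 12-13 | P4 13-14 | P2 14-15 | P0 15-16 | P5 16-17 | P1 17-18 | P3 18-19 | P6 19-20 | P2 20-21 | P0 21-22 | P5 22-23 | P1 23-24 | P3 24-25 | P6 25-26 | P2 26-27 | P5 27-28 | P1 28-29 | P3 29-30 | P6 30-31 | P2 31-32 | P5 32-33 | P1 33-34 | P2 34-35 | P5 35-36 | P1 36-37 | P2 37-38 | P1 38-39 | P2 39-40 | P1 40-41 | P2 41-42 | P1 42-47 |
Completion: P0=22  P1=47  P2=42  P3=30  P4=14  P5=36  P6=31
Turnaround (C−A): P0=22  P1=46  P2=41  P3=27  P4=11  P5=31  P6=24
Finish order: P4 → P0 → P3 → P6 → P5 → P2 → P1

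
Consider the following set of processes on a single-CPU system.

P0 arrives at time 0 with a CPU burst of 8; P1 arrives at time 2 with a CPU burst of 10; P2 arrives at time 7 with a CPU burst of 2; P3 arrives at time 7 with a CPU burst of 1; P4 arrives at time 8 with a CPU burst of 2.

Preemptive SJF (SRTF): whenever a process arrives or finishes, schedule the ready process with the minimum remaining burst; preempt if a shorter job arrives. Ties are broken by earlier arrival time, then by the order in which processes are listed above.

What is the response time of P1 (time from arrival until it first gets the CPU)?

11

Timeline: | P0 0-8 | P3 8-9 | P2 9-11 | P4 11-13 | P1 13-23 |
Completion: P0=8  P1=23  P2=11  P3=9  P4=13
Turnaround (C−A): P0=8  P1=21  P2=4  P3=2  P4=5
Response(P1) = first start − arrival = 13 − 2 = 11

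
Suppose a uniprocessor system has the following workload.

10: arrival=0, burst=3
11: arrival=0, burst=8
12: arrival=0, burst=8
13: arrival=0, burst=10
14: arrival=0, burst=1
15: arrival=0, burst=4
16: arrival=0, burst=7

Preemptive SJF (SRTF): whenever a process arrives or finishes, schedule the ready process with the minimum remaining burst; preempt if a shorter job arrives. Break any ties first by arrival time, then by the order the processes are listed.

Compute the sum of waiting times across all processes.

82

Gantt: | 14 0-1 | 10 1-4 | 15 4-8 | 16 8-15 | 11 15-23 | 12 23-31 | 13 31-41 |
Completion: 10=4  11=23  12=31  13=41  14=1  15=8  16=15
Waiting = turnaround − burst: 10=1, 11=15, 12=23, 13=31, 14=0, 15=4, 16=8
Total waiting = 1 + 15 + 23 + 31 + 0 + 4 + 8 = 82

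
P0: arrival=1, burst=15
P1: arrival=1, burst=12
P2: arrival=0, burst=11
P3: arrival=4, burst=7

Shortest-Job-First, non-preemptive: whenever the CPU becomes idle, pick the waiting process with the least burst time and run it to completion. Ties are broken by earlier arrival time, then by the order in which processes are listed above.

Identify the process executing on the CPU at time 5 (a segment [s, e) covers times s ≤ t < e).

Schedule: | P2 0-11 | P3 11-18 | P1 18-30 | P0 30-45 |
Completion: P0=45  P1=30  P2=11  P3=18

P2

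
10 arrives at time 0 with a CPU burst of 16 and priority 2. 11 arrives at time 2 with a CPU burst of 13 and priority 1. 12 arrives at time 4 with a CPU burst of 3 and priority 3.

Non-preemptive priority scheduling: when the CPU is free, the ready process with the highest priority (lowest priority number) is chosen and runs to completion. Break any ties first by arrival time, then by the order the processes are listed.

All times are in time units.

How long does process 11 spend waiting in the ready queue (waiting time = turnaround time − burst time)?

14

Timeline: | 10 0-16 | 11 16-29 | 12 29-32 |
Completion: 10=16  11=29  12=32
Turnaround (C−A): 10=16  11=27  12=28
Waiting(11) = turnaround − burst = 27 − 13 = 14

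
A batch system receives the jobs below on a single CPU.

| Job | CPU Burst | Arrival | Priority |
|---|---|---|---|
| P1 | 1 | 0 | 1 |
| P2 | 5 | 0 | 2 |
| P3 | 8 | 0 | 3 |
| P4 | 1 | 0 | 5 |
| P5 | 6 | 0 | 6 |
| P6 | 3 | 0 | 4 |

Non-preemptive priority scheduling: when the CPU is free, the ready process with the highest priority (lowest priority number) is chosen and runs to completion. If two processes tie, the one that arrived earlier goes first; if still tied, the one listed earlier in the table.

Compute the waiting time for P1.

Timeline: | P1 0-1 | P2 1-6 | P3 6-14 | P6 14-17 | P4 17-18 | P5 18-24 |
Completion: P1=1  P2=6  P3=14  P4=18  P5=24  P6=17
Turnaround (C−A): P1=1  P2=6  P3=14  P4=18  P5=24  P6=17
Waiting(P1) = turnaround − burst = 1 − 1 = 0

0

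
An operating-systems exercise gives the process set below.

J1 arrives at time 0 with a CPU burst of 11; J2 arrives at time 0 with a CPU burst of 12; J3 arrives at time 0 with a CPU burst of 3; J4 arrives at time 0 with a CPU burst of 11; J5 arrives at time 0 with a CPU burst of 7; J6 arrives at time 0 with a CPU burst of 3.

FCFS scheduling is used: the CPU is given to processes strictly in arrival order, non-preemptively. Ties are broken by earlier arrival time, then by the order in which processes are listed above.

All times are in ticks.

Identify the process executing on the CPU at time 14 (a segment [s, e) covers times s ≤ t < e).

J2

Gantt: | J1 0-11 | J2 11-23 | J3 23-26 | J4 26-37 | J5 37-44 | J6 44-47 |
Completion: J1=11  J2=23  J3=26  J4=37  J5=44  J6=47
Turnaround (C−A): J1=11  J2=23  J3=26  J4=37  J5=44  J6=47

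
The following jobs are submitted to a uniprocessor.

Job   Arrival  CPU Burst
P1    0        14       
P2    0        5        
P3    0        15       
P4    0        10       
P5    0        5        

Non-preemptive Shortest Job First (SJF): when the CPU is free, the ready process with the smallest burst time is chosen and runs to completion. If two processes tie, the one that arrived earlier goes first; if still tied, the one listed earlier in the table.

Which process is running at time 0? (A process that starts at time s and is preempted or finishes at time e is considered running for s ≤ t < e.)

P2

Gantt: | P2 0-5 | P5 5-10 | P4 10-20 | P1 20-34 | P3 34-49 |
Completion: P1=34  P2=5  P3=49  P4=20  P5=10
Turnaround (C−A): P1=34  P2=5  P3=49  P4=20  P5=10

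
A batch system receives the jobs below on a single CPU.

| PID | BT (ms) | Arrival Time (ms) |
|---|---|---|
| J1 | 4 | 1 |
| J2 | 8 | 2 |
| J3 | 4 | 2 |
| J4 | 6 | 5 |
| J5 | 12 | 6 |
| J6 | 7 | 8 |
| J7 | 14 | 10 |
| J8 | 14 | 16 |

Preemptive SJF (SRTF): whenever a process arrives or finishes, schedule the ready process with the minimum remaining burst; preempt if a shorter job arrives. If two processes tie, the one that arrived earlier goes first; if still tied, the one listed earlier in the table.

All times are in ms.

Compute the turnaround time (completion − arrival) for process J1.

4

Timeline: | idle 0-1 | J1 1-5 | J3 5-9 | J4 9-15 | J6 15-22 | J2 22-30 | J5 30-42 | J7 42-56 | J8 56-70 |
Completion: J1=5  J2=30  J3=9  J4=15  J5=42  J6=22  J7=56  J8=70
Turnaround(J1) = completion − arrival = 5 − 1 = 4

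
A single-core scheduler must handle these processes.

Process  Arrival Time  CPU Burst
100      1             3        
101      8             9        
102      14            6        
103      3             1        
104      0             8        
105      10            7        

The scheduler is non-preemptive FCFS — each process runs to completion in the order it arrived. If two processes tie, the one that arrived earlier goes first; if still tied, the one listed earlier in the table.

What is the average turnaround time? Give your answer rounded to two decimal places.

Gantt: | 104 0-8 | 100 8-11 | 103 11-12 | 101 12-21 | 105 21-28 | 102 28-34 |
Completion: 100=11  101=21  102=34  103=12  104=8  105=28
Turnaround times: 100=10, 101=13, 102=20, 103=9, 104=8, 105=18
Average turnaround = (10+13+20+9+8+18) / 6 = 78/6 = 13.00

13.00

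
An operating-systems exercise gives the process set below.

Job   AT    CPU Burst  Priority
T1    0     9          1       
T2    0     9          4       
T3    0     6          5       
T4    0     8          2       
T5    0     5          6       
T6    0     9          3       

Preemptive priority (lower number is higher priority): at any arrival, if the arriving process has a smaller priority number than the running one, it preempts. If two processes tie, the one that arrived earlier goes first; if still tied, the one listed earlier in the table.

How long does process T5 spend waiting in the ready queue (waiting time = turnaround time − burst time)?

Gantt: | T1 0-9 | T4 9-17 | T6 17-26 | T2 26-35 | T3 35-41 | T5 41-46 |
Completion: T1=9  T2=35  T3=41  T4=17  T5=46  T6=26
Turnaround (C−A): T1=9  T2=35  T3=41  T4=17  T5=46  T6=26
Waiting(T5) = turnaround − burst = 46 − 5 = 41

41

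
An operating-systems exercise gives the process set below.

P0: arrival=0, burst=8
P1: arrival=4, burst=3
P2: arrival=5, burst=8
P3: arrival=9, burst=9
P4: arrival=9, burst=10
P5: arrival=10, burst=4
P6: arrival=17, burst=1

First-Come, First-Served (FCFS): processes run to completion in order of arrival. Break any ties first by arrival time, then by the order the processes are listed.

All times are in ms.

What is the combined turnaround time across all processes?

135

Schedule: | P0 0-8 | P1 8-11 | P2 11-19 | P3 19-28 | P4 28-38 | P5 38-42 | P6 42-43 |
Completion: P0=8  P1=11  P2=19  P3=28  P4=38  P5=42  P6=43
Turnaround = completion − arrival: P0=8, P1=7, P2=14, P3=19, P4=29, P5=32, P6=26
Total turnaround = 8 + 7 + 14 + 19 + 29 + 32 + 26 = 135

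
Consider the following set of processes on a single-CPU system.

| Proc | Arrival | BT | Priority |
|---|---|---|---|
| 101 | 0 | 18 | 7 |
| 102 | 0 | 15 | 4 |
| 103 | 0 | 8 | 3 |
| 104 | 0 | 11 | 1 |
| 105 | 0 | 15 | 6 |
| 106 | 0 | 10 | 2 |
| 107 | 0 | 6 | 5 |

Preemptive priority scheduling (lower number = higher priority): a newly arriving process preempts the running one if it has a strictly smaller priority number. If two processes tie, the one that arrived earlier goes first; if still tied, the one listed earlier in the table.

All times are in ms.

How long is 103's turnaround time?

Gantt: | 104 0-11 | 106 11-21 | 103 21-29 | 102 29-44 | 107 44-50 | 105 50-65 | 101 65-83 |
Completion: 101=83  102=44  103=29  104=11  105=65  106=21  107=50
Turnaround (C−A): 101=83  102=44  103=29  104=11  105=65  106=21  107=50
Turnaround(103) = completion − arrival = 29 − 0 = 29

29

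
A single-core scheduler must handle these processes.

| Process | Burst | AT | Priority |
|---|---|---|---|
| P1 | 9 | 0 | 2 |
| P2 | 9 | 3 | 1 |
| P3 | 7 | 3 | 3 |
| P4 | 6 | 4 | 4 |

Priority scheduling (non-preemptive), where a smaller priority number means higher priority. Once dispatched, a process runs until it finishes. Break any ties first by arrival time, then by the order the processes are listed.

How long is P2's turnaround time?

15

Timeline: | P1 0-9 | P2 9-18 | P3 18-25 | P4 25-31 |
Completion: P1=9  P2=18  P3=25  P4=31
Turnaround(P2) = completion − arrival = 18 − 3 = 15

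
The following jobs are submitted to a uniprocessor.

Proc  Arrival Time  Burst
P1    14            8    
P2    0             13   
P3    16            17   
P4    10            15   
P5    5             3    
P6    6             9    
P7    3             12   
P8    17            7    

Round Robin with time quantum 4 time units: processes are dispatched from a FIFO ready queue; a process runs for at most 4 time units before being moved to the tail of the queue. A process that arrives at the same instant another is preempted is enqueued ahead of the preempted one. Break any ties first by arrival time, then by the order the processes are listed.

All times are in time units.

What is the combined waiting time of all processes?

Schedule: | P2 0-4 | P7 4-8 | P2 8-12 | P5 12-15 | P6 15-19 | P7 19-23 | P4 23-27 | P2 27-31 | P1 31-35 | P3 35-39 | P8 39-43 | P6 43-47 | P7 47-51 | P4 51-55 | P2 55-56 | P1 56-60 | P3 60-64 | P8 64-67 | P6 67-68 | P4 68-72 | P3 72-76 | P4 76-79 | P3 79-84 |
Completion: P1=60  P2=56  P3=84  P4=79  P5=15  P6=68  P7=51  P8=67
Turnaround (C−A): P1=46  P2=56  P3=68  P4=69  P5=10  P6=62  P7=48  P8=50
Waiting = turnaround − burst: P1=38, P2=43, P3=51, P4=54, P5=7, P6=53, P7=36, P8=43
Total waiting = 38 + 43 + 51 + 54 + 7 + 53 + 36 + 43 = 325

325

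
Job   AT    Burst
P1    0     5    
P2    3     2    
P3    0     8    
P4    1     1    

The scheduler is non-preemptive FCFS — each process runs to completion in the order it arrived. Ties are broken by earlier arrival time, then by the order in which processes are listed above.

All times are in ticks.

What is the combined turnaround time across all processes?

Schedule: | P1 0-5 | P3 5-13 | P4 13-14 | P2 14-16 |
Completion: P1=5  P2=16  P3=13  P4=14
Turnaround = completion − arrival: P1=5, P2=13, P3=13, P4=13
Total turnaround = 5 + 13 + 13 + 13 = 44

44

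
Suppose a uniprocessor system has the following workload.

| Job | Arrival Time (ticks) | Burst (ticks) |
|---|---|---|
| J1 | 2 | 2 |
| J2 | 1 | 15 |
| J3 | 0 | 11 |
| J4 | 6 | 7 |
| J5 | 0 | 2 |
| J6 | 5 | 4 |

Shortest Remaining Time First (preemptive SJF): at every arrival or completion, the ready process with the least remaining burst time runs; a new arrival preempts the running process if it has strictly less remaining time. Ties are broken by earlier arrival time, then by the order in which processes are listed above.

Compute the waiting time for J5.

Timeline: | J5 0-2 | J1 2-4 | J3 4-5 | J6 5-9 | J4 9-16 | J3 16-26 | J2 26-41 |
Completion: J1=4  J2=41  J3=26  J4=16  J5=2  J6=9
Waiting(J5) = turnaround − burst = 2 − 2 = 0

0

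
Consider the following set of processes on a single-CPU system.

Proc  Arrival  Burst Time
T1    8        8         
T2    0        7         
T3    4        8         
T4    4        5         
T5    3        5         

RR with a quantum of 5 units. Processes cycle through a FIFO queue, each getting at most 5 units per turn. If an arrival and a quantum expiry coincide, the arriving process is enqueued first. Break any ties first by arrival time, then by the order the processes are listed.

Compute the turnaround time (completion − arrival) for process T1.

25

Gantt: | T2 0-5 | T5 5-10 | T3 10-15 | T4 15-20 | T2 20-22 | T1 22-27 | T3 27-30 | T1 30-33 |
Completion: T1=33  T2=22  T3=30  T4=20  T5=10
Turnaround (C−A): T1=25  T2=22  T3=26  T4=16  T5=7
Turnaround(T1) = completion − arrival = 33 − 8 = 25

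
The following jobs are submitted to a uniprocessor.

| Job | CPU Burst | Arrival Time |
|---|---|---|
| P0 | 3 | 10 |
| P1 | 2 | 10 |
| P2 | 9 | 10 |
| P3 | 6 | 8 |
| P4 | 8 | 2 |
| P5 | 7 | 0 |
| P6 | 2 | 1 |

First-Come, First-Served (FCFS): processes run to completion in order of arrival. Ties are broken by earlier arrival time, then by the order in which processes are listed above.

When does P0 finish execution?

Gantt: | P5 0-7 | P6 7-9 | P4 9-17 | P3 17-23 | P0 23-26 | P1 26-28 | P2 28-37 |
Completion: P0=26  P1=28  P2=37  P3=23  P4=17  P5=7  P6=9
Turnaround (C−A): P0=16  P1=18  P2=27  P3=15  P4=15  P5=7  P6=8

26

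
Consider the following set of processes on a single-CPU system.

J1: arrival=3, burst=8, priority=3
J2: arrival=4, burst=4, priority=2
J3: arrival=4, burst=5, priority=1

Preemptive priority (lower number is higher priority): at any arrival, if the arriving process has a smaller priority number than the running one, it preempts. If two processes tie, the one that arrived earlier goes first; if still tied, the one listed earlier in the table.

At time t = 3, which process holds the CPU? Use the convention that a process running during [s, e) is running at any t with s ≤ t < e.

J1

Gantt: | idle 0-3 | J1 3-4 | J3 4-9 | J2 9-13 | J1 13-20 |
Completion: J1=20  J2=13  J3=9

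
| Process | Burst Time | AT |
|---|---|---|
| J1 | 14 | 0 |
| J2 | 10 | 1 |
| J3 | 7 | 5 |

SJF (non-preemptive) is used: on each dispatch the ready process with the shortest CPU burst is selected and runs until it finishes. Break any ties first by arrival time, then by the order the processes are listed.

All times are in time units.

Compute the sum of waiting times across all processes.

29

Schedule: | J1 0-14 | J3 14-21 | J2 21-31 |
Completion: J1=14  J2=31  J3=21
Turnaround (C−A): J1=14  J2=30  J3=16
Waiting = turnaround − burst: J1=0, J2=20, J3=9
Total waiting = 0 + 20 + 9 = 29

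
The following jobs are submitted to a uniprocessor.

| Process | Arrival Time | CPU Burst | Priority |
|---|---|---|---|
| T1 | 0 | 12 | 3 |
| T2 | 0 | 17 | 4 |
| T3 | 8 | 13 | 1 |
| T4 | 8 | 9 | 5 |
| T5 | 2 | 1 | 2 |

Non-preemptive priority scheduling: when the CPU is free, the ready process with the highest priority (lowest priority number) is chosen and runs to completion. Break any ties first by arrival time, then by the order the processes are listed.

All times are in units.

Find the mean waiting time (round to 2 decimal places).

17.60

Schedule: | T1 0-12 | T3 12-25 | T5 25-26 | T2 26-43 | T4 43-52 |
Completion: T1=12  T2=43  T3=25  T4=52  T5=26
Turnaround (C−A): T1=12  T2=43  T3=17  T4=44  T5=24
Waiting times: T1=0, T2=26, T3=4, T4=35, T5=23
Average waiting = (0+26+4+35+23) / 5 = 88/5 = 17.60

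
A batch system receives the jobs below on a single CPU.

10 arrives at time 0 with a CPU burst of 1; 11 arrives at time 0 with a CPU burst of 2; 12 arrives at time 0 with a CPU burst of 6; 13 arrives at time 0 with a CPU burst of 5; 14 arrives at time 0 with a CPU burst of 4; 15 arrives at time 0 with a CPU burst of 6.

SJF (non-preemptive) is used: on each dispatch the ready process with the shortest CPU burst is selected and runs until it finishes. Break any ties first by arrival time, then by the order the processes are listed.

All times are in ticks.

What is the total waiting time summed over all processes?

Timeline: | 10 0-1 | 11 1-3 | 14 3-7 | 13 7-12 | 12 12-18 | 15 18-24 |
Completion: 10=1  11=3  12=18  13=12  14=7  15=24
Waiting = turnaround − burst: 10=0, 11=1, 12=12, 13=7, 14=3, 15=18
Total waiting = 0 + 1 + 12 + 7 + 3 + 18 = 41

41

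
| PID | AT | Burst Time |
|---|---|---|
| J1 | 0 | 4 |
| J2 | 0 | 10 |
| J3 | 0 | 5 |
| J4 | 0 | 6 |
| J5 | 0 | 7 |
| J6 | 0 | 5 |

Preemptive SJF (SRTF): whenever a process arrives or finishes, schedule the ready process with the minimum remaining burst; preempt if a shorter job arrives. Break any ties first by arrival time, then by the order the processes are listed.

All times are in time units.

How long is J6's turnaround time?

Timeline: | J1 0-4 | J3 4-9 | J6 9-14 | J4 14-20 | J5 20-27 | J2 27-37 |
Completion: J1=4  J2=37  J3=9  J4=20  J5=27  J6=14
Turnaround(J6) = completion − arrival = 14 − 0 = 14

14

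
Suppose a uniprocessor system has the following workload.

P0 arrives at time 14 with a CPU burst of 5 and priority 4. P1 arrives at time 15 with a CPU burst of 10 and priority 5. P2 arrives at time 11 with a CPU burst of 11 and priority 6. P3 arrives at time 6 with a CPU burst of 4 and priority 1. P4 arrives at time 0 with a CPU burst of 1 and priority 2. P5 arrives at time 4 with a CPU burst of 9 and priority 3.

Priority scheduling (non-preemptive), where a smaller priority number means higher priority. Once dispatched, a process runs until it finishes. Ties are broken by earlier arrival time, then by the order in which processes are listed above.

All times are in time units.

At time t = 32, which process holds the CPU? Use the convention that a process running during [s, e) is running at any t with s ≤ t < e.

Gantt: | P4 0-1 | idle 1-4 | P5 4-13 | P3 13-17 | P0 17-22 | P1 22-32 | P2 32-43 |
Completion: P0=22  P1=32  P2=43  P3=17  P4=1  P5=13
Turnaround (C−A): P0=8  P1=17  P2=32  P3=11  P4=1  P5=9

P2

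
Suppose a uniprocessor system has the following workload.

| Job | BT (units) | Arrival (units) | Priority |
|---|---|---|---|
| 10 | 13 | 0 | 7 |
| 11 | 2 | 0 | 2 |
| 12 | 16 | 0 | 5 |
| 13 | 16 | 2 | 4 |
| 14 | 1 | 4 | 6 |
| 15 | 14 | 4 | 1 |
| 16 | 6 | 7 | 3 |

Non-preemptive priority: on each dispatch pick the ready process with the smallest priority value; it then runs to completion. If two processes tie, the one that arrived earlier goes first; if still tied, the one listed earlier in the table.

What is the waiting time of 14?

Gantt: | 11 0-2 | 13 2-18 | 15 18-32 | 16 32-38 | 12 38-54 | 14 54-55 | 10 55-68 |
Completion: 10=68  11=2  12=54  13=18  14=55  15=32  16=38
Turnaround (C−A): 10=68  11=2  12=54  13=16  14=51  15=28  16=31
Waiting(14) = turnaround − burst = 51 − 1 = 50

50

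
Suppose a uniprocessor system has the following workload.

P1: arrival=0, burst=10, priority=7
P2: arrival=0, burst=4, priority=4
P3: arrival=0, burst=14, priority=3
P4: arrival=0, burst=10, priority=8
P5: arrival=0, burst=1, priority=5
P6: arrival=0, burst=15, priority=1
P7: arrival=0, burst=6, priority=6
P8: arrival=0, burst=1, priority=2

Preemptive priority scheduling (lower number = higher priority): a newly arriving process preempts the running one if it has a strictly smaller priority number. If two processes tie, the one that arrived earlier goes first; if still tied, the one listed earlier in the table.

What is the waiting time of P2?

Timeline: | P6 0-15 | P8 15-16 | P3 16-30 | P2 30-34 | P5 34-35 | P7 35-41 | P1 41-51 | P4 51-61 |
Completion: P1=51  P2=34  P3=30  P4=61  P5=35  P6=15  P7=41  P8=16
Waiting(P2) = turnaround − burst = 34 − 4 = 30

30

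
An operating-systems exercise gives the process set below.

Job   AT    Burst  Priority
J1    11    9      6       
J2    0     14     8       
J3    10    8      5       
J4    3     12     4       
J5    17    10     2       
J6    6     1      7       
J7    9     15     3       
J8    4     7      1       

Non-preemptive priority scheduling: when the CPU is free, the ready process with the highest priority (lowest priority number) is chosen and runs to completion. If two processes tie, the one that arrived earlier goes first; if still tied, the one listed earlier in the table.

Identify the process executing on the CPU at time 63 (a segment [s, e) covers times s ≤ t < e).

J3

Schedule: | J2 0-14 | J8 14-21 | J5 21-31 | J7 31-46 | J4 46-58 | J3 58-66 | J1 66-75 | J6 75-76 |
Completion: J1=75  J2=14  J3=66  J4=58  J5=31  J6=76  J7=46  J8=21
Turnaround (C−A): J1=64  J2=14  J3=56  J4=55  J5=14  J6=70  J7=37  J8=17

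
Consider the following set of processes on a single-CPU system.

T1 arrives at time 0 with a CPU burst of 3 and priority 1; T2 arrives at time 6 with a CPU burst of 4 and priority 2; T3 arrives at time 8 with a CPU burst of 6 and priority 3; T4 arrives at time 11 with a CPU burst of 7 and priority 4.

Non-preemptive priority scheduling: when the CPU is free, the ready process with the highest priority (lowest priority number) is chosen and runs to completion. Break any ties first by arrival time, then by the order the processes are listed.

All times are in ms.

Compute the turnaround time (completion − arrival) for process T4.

Timeline: | T1 0-3 | idle 3-6 | T2 6-10 | T3 10-16 | T4 16-23 |
Completion: T1=3  T2=10  T3=16  T4=23
Turnaround(T4) = completion − arrival = 23 − 11 = 12

12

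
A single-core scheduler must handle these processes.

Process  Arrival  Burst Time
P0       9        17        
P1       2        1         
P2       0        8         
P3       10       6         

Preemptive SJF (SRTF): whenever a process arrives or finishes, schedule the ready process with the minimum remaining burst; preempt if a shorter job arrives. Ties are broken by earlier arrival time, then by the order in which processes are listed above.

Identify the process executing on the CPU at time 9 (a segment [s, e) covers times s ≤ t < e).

P0

Gantt: | P2 0-2 | P1 2-3 | P2 3-9 | P0 9-10 | P3 10-16 | P0 16-32 |
Completion: P0=32  P1=3  P2=9  P3=16
Turnaround (C−A): P0=23  P1=1  P2=9  P3=6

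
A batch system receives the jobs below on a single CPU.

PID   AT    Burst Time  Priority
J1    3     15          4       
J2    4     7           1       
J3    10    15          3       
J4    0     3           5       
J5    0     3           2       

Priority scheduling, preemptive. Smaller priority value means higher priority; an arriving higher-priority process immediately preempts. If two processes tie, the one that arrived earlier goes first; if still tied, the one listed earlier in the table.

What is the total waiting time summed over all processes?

Timeline: | J5 0-3 | J1 3-4 | J2 4-11 | J3 11-26 | J1 26-40 | J4 40-43 |
Completion: J1=40  J2=11  J3=26  J4=43  J5=3
Turnaround (C−A): J1=37  J2=7  J3=16  J4=43  J5=3
Waiting = turnaround − burst: J1=22, J2=0, J3=1, J4=40, J5=0
Total waiting = 22 + 0 + 1 + 40 + 0 = 63

63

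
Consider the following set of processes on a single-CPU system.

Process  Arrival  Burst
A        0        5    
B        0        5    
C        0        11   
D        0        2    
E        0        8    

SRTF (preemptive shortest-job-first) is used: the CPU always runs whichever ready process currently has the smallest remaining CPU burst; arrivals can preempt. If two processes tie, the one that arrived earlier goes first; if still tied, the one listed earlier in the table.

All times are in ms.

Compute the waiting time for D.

Timeline: | D 0-2 | A 2-7 | B 7-12 | E 12-20 | C 20-31 |
Completion: A=7  B=12  C=31  D=2  E=20
Turnaround (C−A): A=7  B=12  C=31  D=2  E=20
Waiting(D) = turnaround − burst = 2 − 2 = 0

0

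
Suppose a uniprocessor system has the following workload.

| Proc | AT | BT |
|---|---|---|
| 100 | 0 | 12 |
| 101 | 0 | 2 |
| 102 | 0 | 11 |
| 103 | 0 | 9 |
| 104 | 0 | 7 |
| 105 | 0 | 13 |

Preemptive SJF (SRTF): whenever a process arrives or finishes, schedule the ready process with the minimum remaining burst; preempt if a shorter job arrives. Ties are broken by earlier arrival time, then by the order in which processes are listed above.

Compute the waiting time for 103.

9

Schedule: | 101 0-2 | 104 2-9 | 103 9-18 | 102 18-29 | 100 29-41 | 105 41-54 |
Completion: 100=41  101=2  102=29  103=18  104=9  105=54
Turnaround (C−A): 100=41  101=2  102=29  103=18  104=9  105=54
Waiting(103) = turnaround − burst = 18 − 9 = 9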